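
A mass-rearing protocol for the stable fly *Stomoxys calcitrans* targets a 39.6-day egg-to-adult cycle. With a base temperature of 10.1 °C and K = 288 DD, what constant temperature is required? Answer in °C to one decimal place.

17.4 °C

Required daily accumulation = 288 / 39.6 = 7.273 DD/day.
T = T_base + 7.273 = 10.1 + 7.273 = 17.373 ≈ 17.4 °C.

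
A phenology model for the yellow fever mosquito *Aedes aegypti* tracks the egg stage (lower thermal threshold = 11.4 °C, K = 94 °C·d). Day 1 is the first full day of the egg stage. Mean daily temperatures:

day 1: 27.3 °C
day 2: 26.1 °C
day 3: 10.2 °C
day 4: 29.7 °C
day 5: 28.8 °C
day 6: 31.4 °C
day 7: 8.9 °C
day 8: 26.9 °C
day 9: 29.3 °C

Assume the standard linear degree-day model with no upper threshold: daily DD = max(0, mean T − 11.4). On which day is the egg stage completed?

Daily DD above 11.4 °C: 15.9, 14.7, 0.0, 18.3, 17.4, 20.0, 0.0, 15.5, 17.9.
Cumulative: 15.9, 30.6, 30.6, 48.9, 66.3, 86.3, 86.3, 101.8, 119.7.
The total first reaches 94 DD on day 8.

day 8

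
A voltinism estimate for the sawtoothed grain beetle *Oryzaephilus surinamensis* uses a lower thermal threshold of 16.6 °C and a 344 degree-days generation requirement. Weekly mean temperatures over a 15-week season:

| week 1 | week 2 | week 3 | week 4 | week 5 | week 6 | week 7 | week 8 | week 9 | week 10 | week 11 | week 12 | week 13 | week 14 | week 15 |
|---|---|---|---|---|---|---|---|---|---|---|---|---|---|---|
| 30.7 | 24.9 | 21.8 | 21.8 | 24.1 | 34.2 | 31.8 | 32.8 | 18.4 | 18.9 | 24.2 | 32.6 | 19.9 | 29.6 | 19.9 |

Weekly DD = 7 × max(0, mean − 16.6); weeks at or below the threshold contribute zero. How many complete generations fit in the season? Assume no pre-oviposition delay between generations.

Weekly DD (7 × max(0, T̄ − 16.6)): 98.7, 58.1, 36.4, 36.4, 52.5, 123.2, 106.4, 113.4, 12.6, 16.1, 53.2, 112.0, 23.1, 91.0, 23.1.
Season total = 956.2 DD.
Complete generations = ⌊956.2 / 344⌋ = 2.

2 generations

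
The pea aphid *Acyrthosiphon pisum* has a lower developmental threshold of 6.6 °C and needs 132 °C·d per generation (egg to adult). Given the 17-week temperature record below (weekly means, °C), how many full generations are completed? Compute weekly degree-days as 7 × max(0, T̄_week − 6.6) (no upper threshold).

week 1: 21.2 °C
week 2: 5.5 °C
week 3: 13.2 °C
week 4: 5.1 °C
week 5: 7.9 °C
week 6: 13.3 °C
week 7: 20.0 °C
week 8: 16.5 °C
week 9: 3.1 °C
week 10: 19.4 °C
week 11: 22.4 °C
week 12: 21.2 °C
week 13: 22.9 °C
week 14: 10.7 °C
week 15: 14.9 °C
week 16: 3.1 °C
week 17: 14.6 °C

Weekly DD (7 × max(0, T̄ − 6.6)): 102.2, 0.0, 46.2, 0.0, 9.1, 46.9, 93.8, 69.3, 0.0, 89.6, 110.6, 102.2, 114.1, 28.7, 58.1, 0.0, 56.0.
Season total = 926.8 DD.
Complete generations = ⌊926.8 / 132⌋ = 7.

7 generations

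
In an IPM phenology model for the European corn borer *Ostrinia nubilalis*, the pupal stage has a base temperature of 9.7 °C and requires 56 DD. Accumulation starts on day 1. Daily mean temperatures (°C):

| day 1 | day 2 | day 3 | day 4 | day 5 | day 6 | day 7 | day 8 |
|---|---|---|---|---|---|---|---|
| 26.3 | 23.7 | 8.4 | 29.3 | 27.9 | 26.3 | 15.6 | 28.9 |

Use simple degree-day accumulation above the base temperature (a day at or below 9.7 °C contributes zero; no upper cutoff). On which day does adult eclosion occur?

Daily DD above 9.7 °C: 16.6, 14.0, 0.0, 19.6, 18.2, 16.6, 5.9, 19.2.
Cumulative: 16.6, 30.6, 30.6, 50.2, 68.4, 85.0, 90.9, 110.1.
The total first reaches 56 DD on day 5.

day 5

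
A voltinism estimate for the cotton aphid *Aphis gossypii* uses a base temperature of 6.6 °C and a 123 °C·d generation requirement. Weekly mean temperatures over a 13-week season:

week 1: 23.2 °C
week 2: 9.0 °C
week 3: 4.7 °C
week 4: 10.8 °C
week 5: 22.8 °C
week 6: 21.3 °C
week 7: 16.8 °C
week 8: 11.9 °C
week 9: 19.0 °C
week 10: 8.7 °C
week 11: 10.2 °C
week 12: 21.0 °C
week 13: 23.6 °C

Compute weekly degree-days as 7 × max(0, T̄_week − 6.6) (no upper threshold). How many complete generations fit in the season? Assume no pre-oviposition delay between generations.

6 generations

Weekly DD (7 × max(0, T̄ − 6.6)): 116.2, 16.8, 0.0, 29.4, 113.4, 102.9, 71.4, 37.1, 86.8, 14.7, 25.2, 100.8, 119.0.
Season total = 833.7 DD.
Complete generations = ⌊833.7 / 123⌋ = 6.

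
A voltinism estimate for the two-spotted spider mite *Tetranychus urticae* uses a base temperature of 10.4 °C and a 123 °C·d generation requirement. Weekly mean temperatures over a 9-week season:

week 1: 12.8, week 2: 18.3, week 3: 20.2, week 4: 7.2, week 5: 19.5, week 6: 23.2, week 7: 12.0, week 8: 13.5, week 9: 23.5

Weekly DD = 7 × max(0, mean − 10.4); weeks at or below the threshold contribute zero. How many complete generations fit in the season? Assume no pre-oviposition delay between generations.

Weekly DD (7 × max(0, T̄ − 10.4)): 16.8, 55.3, 68.6, 0.0, 63.7, 89.6, 11.2, 21.7, 91.7.
Season total = 418.6 DD.
Complete generations = ⌊418.6 / 123⌋ = 3.

3 generations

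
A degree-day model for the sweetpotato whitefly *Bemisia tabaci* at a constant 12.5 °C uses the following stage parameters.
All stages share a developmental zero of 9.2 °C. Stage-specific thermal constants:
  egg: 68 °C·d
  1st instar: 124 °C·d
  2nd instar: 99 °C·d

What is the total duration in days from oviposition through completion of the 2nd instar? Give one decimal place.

Daily accumulation at 12.5 °C = 12.5 − 9.2 = 3.3 DD/day.
Total K = 68 + 124 + 99 = 291 DD.
Total duration = 291 / 3.3 = 88.182 ≈ 88.2 days.

88.2 days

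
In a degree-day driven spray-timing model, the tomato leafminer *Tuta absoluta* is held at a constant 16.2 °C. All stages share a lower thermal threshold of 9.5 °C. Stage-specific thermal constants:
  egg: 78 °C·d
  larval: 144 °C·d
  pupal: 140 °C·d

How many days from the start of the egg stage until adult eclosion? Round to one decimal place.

Daily accumulation at 16.2 °C = 16.2 − 9.5 = 6.7 DD/day.
Total K = 78 + 144 + 140 = 362 DD.
Total duration = 362 / 6.7 = 54.030 ≈ 54.0 days.

54.0 days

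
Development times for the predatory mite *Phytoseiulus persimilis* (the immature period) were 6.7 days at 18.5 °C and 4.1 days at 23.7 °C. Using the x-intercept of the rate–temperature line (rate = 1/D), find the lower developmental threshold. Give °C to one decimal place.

Under the model K = D·(T − T_b), so D₁·(T₁ − T_b) = D₂·(T₂ − T_b).
6.7·(18.5 − T_b) = 4.1·(23.7 − T_b)
T_b = (6.7·18.5 − 4.1·23.7) / (6.7 − 4.1) = 26.78 / 2.6 = 10.300 °C ≈ 10.3 °C.

10.3 °C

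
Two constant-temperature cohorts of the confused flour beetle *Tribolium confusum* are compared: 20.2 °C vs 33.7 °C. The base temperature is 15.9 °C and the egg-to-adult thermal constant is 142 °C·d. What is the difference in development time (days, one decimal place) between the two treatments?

25.0 days

At 20.2 °C: 142 / (20.2 − 15.9) = 142 / 4.3 = 33.023 d.
At 33.7 °C: 142 / (33.7 − 15.9) = 142 / 17.8 = 7.978 d.
Difference = |33.023 − 7.978| = 25.046 ≈ 25.0 days.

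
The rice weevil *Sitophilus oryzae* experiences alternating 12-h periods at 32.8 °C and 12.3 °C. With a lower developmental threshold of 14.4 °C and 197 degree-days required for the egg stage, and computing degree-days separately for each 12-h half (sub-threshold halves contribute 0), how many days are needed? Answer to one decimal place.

21.4 days

Day half: max(0, 32.8 − 14.4) × 0.5 = 18.4 × 0.5 = 9.20 DD.
Night half: max(0, 12.3 − 14.4) × 0.5 = 0.0 × 0.5 = 0.00 DD.
Per 24 h: 9.20 DD/day.
Duration = 197 / 9.20 = 21.413 ≈ 21.4 days.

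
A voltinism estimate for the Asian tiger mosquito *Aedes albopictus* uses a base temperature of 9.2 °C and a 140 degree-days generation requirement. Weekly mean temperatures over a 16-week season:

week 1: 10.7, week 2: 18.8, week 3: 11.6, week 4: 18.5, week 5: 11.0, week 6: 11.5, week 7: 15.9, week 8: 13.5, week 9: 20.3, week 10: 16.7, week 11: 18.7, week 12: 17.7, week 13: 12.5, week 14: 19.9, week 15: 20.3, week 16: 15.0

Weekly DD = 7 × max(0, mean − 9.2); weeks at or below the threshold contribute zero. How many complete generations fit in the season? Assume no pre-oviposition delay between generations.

5 generations

Weekly DD (7 × max(0, T̄ − 9.2)): 10.5, 67.2, 16.8, 65.1, 12.6, 16.1, 46.9, 30.1, 77.7, 52.5, 66.5, 59.5, 23.1, 74.9, 77.7, 40.6.
Season total = 737.8 DD.
Complete generations = ⌊737.8 / 140⌋ = 5.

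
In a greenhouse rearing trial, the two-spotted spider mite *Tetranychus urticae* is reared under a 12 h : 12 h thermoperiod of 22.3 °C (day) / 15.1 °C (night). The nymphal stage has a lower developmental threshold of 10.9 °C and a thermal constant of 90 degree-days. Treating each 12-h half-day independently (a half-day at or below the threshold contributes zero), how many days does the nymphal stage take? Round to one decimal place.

11.5 days

Day half: max(0, 22.3 − 10.9) × 0.5 = 11.4 × 0.5 = 5.70 DD.
Night half: max(0, 15.1 − 10.9) × 0.5 = 4.2 × 0.5 = 2.10 DD.
Per 24 h: 7.80 DD/day.
Duration = 90 / 7.80 = 11.538 ≈ 11.5 days.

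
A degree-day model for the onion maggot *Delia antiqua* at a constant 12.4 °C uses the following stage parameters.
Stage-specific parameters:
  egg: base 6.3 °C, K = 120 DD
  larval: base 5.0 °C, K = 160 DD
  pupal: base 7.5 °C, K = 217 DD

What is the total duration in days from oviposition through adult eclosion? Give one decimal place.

85.6 days

egg: 120 / (12.4 − 6.3) = 120 / 6.1 = 19.672 d.
larval: 160 / (12.4 − 5.0) = 160 / 7.4 = 21.622 d.
pupal: 217 / (12.4 − 7.5) = 217 / 4.9 = 44.286 d.
Sum = 85.579 ≈ 85.6 days.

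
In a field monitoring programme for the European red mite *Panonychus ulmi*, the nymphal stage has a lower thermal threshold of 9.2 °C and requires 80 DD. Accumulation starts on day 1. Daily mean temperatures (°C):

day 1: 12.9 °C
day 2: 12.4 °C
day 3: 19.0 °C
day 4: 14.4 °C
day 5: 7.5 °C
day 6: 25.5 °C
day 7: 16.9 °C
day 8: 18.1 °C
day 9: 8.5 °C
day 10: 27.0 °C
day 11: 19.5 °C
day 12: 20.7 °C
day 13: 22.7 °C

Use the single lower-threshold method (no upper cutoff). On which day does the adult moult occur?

Daily DD above 9.2 °C: 3.7, 3.2, 9.8, 5.2, 0.0, 16.3, 7.7, 8.9, 0.0, 17.8, 10.3, 11.5, 13.5.
Cumulative: 3.7, 6.9, 16.7, 21.9, 21.9, 38.2, 45.9, 54.8, 54.8, 72.6, 82.9, 94.4, 107.9.
The total first reaches 80 DD on day 11.

day 11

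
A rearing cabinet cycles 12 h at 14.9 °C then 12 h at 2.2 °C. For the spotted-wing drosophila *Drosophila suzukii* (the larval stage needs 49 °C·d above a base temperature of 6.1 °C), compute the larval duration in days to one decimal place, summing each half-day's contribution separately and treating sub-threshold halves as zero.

Day half: max(0, 14.9 − 6.1) × 0.5 = 8.8 × 0.5 = 4.40 DD.
Night half: max(0, 2.2 − 6.1) × 0.5 = 0.0 × 0.5 = 0.00 DD.
Per 24 h: 4.40 DD/day.
Duration = 49 / 4.40 = 11.136 ≈ 11.1 days.

11.1 days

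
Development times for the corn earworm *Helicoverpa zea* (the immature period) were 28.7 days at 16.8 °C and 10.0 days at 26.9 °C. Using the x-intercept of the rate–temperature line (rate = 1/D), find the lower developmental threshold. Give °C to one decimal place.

11.4 °C

Equal thermal constants: D₁(T₁ − T_b) = D₂(T₂ − T_b).
28.7·(16.8 − T_b) = 10.0·(26.9 − T_b)
T_b = (28.7·16.8 − 10.0·26.9) / (28.7 − 10.0) = 213.16 / 18.7 = 11.399 °C ≈ 11.4 °C.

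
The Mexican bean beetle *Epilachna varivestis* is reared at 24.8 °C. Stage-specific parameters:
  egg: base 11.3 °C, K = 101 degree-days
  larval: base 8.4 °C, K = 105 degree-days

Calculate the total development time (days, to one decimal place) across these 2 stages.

egg: 101 / (24.8 − 11.3) = 101 / 13.5 = 7.481 d.
larval: 105 / (24.8 − 8.4) = 105 / 16.4 = 6.402 d.
Sum = 13.884 ≈ 13.9 days.

13.9 days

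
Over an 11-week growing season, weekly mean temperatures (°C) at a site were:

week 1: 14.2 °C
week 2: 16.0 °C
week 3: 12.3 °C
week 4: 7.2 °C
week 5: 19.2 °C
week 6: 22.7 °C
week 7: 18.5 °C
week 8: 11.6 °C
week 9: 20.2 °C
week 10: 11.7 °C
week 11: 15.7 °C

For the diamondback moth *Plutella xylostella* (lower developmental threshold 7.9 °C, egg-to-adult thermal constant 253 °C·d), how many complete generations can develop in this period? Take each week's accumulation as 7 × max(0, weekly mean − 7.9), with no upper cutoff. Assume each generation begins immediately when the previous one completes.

2 generations

Weekly DD (7 × max(0, T̄ − 7.9)): 44.1, 56.7, 30.8, 0.0, 79.1, 103.6, 74.2, 25.9, 86.1, 26.6, 54.6.
Season total = 581.7 DD.
Complete generations = ⌊581.7 / 253⌋ = 2.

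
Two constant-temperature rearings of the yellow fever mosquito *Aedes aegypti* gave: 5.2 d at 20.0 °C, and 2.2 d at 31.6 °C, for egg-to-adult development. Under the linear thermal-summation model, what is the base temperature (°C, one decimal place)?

Under the model K = D·(T − T_b), so D₁·(T₁ − T_b) = D₂·(T₂ − T_b).
5.2·(20.0 − T_b) = 2.2·(31.6 − T_b)
T_b = (5.2·20.0 − 2.2·31.6) / (5.2 − 2.2) = 34.48 / 3.0 = 11.493 °C ≈ 11.5 °C.

11.5 °C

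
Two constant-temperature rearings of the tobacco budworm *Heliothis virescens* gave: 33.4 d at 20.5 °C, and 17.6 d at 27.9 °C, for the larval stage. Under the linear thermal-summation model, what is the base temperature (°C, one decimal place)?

12.3 °C

Equal thermal constants: D₁(T₁ − T_b) = D₂(T₂ − T_b).
33.4·(20.5 − T_b) = 17.6·(27.9 − T_b)
T_b = (33.4·20.5 − 17.6·27.9) / (33.4 − 17.6) = 193.66 / 15.8 = 12.257 °C ≈ 12.3 °C.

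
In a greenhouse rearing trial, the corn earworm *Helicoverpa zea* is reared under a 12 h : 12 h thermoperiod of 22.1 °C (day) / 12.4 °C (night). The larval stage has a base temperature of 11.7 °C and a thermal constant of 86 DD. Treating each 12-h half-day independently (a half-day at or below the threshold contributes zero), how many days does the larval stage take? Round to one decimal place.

Day half: max(0, 22.1 − 11.7) × 0.5 = 10.4 × 0.5 = 5.20 DD.
Night half: max(0, 12.4 − 11.7) × 0.5 = 0.7 × 0.5 = 0.35 DD.
Per 24 h: 5.55 DD/day.
Duration = 86 / 5.55 = 15.495 ≈ 15.5 days.

15.5 days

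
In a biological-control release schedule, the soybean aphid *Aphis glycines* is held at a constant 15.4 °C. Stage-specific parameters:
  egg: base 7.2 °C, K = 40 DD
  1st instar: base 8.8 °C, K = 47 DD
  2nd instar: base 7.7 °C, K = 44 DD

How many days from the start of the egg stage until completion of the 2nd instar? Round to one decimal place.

egg: 40 / (15.4 − 7.2) = 40 / 8.2 = 4.878 d.
1st instar: 47 / (15.4 − 8.8) = 47 / 6.6 = 7.121 d.
2nd instar: 44 / (15.4 − 7.7) = 44 / 7.7 = 5.714 d.
Sum = 17.714 ≈ 17.7 days.

17.7 days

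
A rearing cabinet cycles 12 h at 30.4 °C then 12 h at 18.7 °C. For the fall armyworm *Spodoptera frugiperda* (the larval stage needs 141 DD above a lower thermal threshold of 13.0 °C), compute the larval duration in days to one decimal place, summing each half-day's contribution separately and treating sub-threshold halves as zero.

Day half: max(0, 30.4 − 13.0) × 0.5 = 17.4 × 0.5 = 8.70 DD.
Night half: max(0, 18.7 − 13.0) × 0.5 = 5.7 × 0.5 = 2.85 DD.
Per 24 h: 11.55 DD/day.
Duration = 141 / 11.55 = 12.208 ≈ 12.2 days.

12.2 days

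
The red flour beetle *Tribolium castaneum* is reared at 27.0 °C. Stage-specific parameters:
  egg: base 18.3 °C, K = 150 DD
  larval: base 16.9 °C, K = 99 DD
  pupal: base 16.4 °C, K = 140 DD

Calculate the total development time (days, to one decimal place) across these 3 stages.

egg: 150 / (27.0 − 18.3) = 150 / 8.7 = 17.241 d.
larval: 99 / (27.0 − 16.9) = 99 / 10.1 = 9.802 d.
pupal: 140 / (27.0 − 16.4) = 140 / 10.6 = 13.208 d.
Sum = 40.251 ≈ 40.3 days.

40.3 days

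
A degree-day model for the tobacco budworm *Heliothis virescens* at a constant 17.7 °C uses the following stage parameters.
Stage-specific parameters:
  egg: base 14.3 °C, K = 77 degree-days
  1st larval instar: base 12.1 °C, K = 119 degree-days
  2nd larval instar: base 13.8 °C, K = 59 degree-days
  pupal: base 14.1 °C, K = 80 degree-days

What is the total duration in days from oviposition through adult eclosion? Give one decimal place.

81.2 days

egg: 77 / (17.7 − 14.3) = 77 / 3.4 = 22.647 d.
1st larval instar: 119 / (17.7 − 12.1) = 119 / 5.6 = 21.250 d.
2nd larval instar: 59 / (17.7 − 13.8) = 59 / 3.9 = 15.128 d.
pupal: 80 / (17.7 − 14.1) = 80 / 3.6 = 22.222 d.
Sum = 81.247 ≈ 81.2 days.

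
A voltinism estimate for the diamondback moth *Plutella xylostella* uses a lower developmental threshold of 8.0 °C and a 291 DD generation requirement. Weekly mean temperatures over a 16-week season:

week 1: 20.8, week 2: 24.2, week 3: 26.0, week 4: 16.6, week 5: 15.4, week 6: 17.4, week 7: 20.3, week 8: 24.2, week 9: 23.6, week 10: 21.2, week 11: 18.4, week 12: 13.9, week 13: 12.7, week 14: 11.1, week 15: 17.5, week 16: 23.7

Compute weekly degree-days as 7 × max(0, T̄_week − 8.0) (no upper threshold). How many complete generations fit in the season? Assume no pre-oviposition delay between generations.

4 generations

Weekly DD (7 × max(0, T̄ − 8.0)): 89.6, 113.4, 126.0, 60.2, 51.8, 65.8, 86.1, 113.4, 109.2, 92.4, 72.8, 41.3, 32.9, 21.7, 66.5, 109.9.
Season total = 1253.0 DD.
Complete generations = ⌊1253.0 / 291⌋ = 4.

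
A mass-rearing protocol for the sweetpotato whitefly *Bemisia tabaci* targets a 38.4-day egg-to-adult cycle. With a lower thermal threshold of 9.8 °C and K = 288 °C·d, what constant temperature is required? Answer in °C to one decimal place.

Required daily accumulation = 288 / 38.4 = 7.500 DD/day.
T = T_base + 7.500 = 9.8 + 7.500 = 17.300 ≈ 17.3 °C.

17.3 °C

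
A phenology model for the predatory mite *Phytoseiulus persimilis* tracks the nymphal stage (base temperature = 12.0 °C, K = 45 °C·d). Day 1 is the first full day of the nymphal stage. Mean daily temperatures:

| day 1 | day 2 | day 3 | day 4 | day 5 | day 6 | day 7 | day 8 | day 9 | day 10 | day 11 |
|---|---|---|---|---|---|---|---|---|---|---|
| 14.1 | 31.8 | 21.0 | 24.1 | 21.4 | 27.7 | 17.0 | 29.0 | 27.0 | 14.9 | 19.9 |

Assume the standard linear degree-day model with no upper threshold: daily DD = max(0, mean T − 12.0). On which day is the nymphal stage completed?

day 5

Daily DD above 12.0 °C: 2.1, 19.8, 9.0, 12.1, 9.4, 15.7, 5.0, 17.0, 15.0, 2.9, 7.9.
Cumulative: 2.1, 21.9, 30.9, 43.0, 52.4, 68.1, 73.1, 90.1, 105.1, 108.0, 115.9.
The total first reaches 45 DD on day 5.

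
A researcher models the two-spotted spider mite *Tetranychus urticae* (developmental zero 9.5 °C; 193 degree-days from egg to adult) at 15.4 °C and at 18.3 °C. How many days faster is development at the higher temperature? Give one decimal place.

At 15.4 °C: 193 / (15.4 − 9.5) = 193 / 5.9 = 32.712 d.
At 18.3 °C: 193 / (18.3 − 9.5) = 193 / 8.8 = 21.932 d.
Difference = |32.712 − 21.932| = 10.780 ≈ 10.8 days.

10.8 days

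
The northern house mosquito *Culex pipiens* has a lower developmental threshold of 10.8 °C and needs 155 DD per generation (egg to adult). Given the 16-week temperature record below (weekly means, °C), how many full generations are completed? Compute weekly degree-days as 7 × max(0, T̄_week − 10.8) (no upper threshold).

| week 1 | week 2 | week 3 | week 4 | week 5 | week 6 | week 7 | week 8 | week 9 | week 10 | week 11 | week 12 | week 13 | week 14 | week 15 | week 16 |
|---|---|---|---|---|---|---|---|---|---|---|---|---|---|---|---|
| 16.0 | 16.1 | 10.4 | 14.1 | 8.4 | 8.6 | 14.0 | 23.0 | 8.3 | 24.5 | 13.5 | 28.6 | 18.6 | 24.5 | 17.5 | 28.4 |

4 generations

Weekly DD (7 × max(0, T̄ − 10.8)): 36.4, 37.1, 0.0, 23.1, 0.0, 0.0, 22.4, 85.4, 0.0, 95.9, 18.9, 124.6, 54.6, 95.9, 46.9, 123.2.
Season total = 764.4 DD.
Complete generations = ⌊764.4 / 155⌋ = 4.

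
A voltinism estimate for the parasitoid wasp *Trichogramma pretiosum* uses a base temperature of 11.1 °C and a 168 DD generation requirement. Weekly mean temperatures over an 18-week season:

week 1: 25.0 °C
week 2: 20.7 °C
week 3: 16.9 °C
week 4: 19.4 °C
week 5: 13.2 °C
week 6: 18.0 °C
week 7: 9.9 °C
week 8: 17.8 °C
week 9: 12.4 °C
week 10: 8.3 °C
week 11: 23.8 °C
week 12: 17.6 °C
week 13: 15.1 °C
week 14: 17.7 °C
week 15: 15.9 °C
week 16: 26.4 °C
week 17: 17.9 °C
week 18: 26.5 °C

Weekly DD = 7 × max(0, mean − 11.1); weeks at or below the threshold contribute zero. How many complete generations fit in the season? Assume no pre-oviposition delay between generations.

5 generations

Weekly DD (7 × max(0, T̄ − 11.1)): 97.3, 67.2, 40.6, 58.1, 14.7, 48.3, 0.0, 46.9, 9.1, 0.0, 88.9, 45.5, 28.0, 46.2, 33.6, 107.1, 47.6, 107.8.
Season total = 886.9 DD.
Complete generations = ⌊886.9 / 168⌋ = 5.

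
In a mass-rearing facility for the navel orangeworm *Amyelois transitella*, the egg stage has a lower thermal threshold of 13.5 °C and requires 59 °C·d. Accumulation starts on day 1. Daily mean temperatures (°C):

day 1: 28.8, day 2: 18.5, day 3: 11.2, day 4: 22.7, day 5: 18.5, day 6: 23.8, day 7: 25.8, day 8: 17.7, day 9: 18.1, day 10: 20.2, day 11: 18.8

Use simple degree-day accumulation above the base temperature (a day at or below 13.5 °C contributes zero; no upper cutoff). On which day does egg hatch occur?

day 8

Daily DD above 13.5 °C: 15.3, 5.0, 0.0, 9.2, 5.0, 10.3, 12.3, 4.2, 4.6, 6.7, 5.3.
Cumulative: 15.3, 20.3, 20.3, 29.5, 34.5, 44.8, 57.1, 61.3, 65.9, 72.6, 77.9.
The total first reaches 59 DD on day 8.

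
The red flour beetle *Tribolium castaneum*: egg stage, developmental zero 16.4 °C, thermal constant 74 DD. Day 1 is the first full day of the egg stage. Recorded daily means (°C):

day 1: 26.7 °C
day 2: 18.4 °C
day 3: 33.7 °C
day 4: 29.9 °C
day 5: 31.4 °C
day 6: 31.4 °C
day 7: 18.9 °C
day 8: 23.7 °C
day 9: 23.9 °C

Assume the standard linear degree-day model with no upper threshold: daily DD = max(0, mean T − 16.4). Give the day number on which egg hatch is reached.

Daily DD above 16.4 °C: 10.3, 2.0, 17.3, 13.5, 15.0, 15.0, 2.5, 7.3, 7.5.
Cumulative: 10.3, 12.3, 29.6, 43.1, 58.1, 73.1, 75.6, 82.9, 90.4.
The total first reaches 74 DD on day 7.

day 7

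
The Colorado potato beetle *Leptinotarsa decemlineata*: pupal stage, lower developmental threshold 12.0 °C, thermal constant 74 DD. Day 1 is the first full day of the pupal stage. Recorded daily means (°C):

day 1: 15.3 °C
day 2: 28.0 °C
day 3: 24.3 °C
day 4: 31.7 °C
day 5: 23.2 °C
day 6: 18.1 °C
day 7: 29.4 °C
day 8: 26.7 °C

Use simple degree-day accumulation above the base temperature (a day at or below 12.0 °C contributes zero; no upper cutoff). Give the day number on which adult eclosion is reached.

Daily DD above 12.0 °C: 3.3, 16.0, 12.3, 19.7, 11.2, 6.1, 17.4, 14.7.
Cumulative: 3.3, 19.3, 31.6, 51.3, 62.5, 68.6, 86.0, 100.7.
The total first reaches 74 DD on day 7.

day 7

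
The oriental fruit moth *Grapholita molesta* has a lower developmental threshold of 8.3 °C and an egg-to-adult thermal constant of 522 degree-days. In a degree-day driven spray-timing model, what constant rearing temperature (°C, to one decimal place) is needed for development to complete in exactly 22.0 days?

Required daily accumulation = 522 / 22.0 = 23.727 DD/day.
T = T_base + 23.727 = 8.3 + 23.727 = 32.027 ≈ 32.0 °C.

32.0 °C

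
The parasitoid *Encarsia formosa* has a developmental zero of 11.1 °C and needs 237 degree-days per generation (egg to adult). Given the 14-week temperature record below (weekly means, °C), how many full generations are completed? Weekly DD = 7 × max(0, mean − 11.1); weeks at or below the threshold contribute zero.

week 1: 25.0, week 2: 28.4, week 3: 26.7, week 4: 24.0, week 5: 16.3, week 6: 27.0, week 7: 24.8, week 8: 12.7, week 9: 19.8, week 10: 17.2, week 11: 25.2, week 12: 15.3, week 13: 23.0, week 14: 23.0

4 generations

Weekly DD (7 × max(0, T̄ − 11.1)): 97.3, 121.1, 109.2, 90.3, 36.4, 111.3, 95.9, 11.2, 60.9, 42.7, 98.7, 29.4, 83.3, 83.3.
Season total = 1071.0 DD.
Complete generations = ⌊1071.0 / 237⌋ = 4.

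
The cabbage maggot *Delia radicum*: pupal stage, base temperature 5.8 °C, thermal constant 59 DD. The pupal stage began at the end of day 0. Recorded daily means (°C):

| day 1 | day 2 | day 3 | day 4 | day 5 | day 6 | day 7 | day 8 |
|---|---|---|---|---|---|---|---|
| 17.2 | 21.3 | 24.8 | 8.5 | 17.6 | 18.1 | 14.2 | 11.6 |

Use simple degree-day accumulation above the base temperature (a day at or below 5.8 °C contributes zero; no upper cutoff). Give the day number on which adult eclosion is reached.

day 5

Daily DD above 5.8 °C: 11.4, 15.5, 19.0, 2.7, 11.8, 12.3, 8.4, 5.8.
Cumulative: 11.4, 26.9, 45.9, 48.6, 60.4, 72.7, 81.1, 86.9.
The total first reaches 59 DD on day 5.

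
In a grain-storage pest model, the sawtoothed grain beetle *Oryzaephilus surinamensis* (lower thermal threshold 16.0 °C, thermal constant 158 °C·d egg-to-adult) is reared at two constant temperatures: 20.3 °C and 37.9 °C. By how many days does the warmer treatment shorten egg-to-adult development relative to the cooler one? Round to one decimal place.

At 20.3 °C: 158 / (20.3 − 16.0) = 158 / 4.3 = 36.744 d.
At 37.9 °C: 158 / (37.9 − 16.0) = 158 / 21.9 = 7.215 d.
Difference = |36.744 − 7.215| = 29.530 ≈ 29.5 days.

29.5 days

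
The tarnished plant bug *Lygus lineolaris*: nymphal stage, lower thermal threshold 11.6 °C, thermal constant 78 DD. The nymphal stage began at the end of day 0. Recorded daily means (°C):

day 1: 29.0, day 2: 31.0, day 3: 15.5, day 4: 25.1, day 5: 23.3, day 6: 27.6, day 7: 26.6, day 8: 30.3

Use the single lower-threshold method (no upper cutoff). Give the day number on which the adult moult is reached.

Daily DD above 11.6 °C: 17.4, 19.4, 3.9, 13.5, 11.7, 16.0, 15.0, 18.7.
Cumulative: 17.4, 36.8, 40.7, 54.2, 65.9, 81.9, 96.9, 115.6.
The total first reaches 78 DD on day 6.

day 6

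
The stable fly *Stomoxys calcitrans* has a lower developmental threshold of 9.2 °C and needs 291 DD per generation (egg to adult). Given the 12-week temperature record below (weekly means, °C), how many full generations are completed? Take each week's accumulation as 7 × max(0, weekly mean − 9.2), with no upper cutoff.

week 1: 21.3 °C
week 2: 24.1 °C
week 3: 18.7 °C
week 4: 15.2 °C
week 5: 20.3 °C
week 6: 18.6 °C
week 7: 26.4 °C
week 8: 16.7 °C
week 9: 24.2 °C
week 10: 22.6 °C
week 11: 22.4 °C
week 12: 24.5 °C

3 generations

Weekly DD (7 × max(0, T̄ − 9.2)): 84.7, 104.3, 66.5, 42.0, 77.7, 65.8, 120.4, 52.5, 105.0, 93.8, 92.4, 107.1.
Season total = 1012.2 DD.
Complete generations = ⌊1012.2 / 291⌋ = 3.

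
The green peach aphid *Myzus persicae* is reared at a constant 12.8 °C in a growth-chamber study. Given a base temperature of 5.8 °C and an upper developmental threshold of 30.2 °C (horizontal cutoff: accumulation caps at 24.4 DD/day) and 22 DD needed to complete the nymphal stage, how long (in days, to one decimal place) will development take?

3.1 days

Daily accumulation = 12.8 − 5.8 = 7.0 DD/day.
Duration = 22 / 7.0 = 3.143 ≈ 3.1 days.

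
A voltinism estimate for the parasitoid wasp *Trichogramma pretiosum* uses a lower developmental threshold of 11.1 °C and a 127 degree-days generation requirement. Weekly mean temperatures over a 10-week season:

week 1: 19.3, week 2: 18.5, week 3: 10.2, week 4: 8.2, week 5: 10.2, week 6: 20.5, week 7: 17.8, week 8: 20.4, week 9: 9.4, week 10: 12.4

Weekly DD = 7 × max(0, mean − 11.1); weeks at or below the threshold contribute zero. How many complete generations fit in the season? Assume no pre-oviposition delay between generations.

2 generations

Weekly DD (7 × max(0, T̄ − 11.1)): 57.4, 51.8, 0.0, 0.0, 0.0, 65.8, 46.9, 65.1, 0.0, 9.1.
Season total = 296.1 DD.
Complete generations = ⌊296.1 / 127⌋ = 2.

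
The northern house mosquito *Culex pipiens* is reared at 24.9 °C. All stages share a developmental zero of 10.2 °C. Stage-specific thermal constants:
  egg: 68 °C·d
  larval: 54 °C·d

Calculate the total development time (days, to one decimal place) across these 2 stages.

Daily accumulation at 24.9 °C = 24.9 − 10.2 = 14.7 DD/day.
Total K = 68 + 54 = 122 DD.
Total duration = 122 / 14.7 = 8.299 ≈ 8.3 days.

8.3 days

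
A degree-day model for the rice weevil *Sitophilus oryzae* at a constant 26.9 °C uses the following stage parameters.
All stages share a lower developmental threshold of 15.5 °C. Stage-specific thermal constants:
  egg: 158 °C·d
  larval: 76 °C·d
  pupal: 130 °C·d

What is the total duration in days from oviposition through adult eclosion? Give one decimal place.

Daily accumulation at 26.9 °C = 26.9 − 15.5 = 11.4 DD/day.
Total K = 158 + 76 + 130 = 364 DD.
Total duration = 364 / 11.4 = 31.930 ≈ 31.9 days.

31.9 days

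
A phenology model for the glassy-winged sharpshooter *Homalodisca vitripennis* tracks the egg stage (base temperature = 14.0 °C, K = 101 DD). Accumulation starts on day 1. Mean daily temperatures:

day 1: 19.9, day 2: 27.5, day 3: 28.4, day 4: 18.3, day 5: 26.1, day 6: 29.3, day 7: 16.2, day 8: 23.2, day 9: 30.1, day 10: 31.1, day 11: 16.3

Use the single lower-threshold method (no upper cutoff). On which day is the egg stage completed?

Daily DD above 14.0 °C: 5.9, 13.5, 14.4, 4.3, 12.1, 15.3, 2.2, 9.2, 16.1, 17.1, 2.3.
Cumulative: 5.9, 19.4, 33.8, 38.1, 50.2, 65.5, 67.7, 76.9, 93.0, 110.1, 112.4.
The total first reaches 101 DD on day 10.

day 10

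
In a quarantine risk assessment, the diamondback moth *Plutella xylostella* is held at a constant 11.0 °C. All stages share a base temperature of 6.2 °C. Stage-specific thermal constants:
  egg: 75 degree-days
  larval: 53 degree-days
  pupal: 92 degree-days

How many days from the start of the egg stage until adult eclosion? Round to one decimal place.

45.8 days

Daily accumulation at 11.0 °C = 11.0 − 6.2 = 4.8 DD/day.
Total K = 75 + 53 + 92 = 220 DD.
Total duration = 220 / 4.8 = 45.833 ≈ 45.8 days.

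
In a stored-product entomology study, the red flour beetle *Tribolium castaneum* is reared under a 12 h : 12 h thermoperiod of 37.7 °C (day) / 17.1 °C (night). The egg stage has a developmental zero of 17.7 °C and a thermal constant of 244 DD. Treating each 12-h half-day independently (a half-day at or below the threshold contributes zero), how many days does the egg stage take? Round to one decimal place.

24.4 days

Day half: max(0, 37.7 − 17.7) × 0.5 = 20.0 × 0.5 = 10.00 DD.
Night half: max(0, 17.1 − 17.7) × 0.5 = 0.0 × 0.5 = 0.00 DD.
Per 24 h: 10.00 DD/day.
Duration = 244 / 10.00 = 24.400 ≈ 24.4 days.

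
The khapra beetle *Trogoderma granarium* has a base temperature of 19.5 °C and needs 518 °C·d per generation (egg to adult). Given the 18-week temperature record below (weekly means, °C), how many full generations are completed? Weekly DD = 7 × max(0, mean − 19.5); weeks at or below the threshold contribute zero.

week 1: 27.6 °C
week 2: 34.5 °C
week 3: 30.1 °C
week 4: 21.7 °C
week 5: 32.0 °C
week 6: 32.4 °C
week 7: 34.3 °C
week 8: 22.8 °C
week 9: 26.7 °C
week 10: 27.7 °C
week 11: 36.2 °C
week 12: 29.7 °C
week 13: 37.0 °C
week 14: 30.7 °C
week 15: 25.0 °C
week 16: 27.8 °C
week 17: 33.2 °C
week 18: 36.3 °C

Weekly DD (7 × max(0, T̄ − 19.5)): 56.7, 105.0, 74.2, 15.4, 87.5, 90.3, 103.6, 23.1, 50.4, 57.4, 116.9, 71.4, 122.5, 78.4, 38.5, 58.1, 95.9, 117.6.
Season total = 1362.9 DD.
Complete generations = ⌊1362.9 / 518⌋ = 2.

2 generations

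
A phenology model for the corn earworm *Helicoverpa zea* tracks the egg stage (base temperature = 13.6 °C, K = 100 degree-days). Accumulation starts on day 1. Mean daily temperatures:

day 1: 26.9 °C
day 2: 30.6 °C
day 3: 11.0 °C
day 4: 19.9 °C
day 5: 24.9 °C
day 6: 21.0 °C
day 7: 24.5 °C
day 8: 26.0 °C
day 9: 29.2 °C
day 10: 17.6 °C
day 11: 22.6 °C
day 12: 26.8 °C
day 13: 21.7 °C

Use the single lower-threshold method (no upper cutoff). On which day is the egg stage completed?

Daily DD above 13.6 °C: 13.3, 17.0, 0.0, 6.3, 11.3, 7.4, 10.9, 12.4, 15.6, 4.0, 9.0, 13.2, 8.1.
Cumulative: 13.3, 30.3, 30.3, 36.6, 47.9, 55.3, 66.2, 78.6, 94.2, 98.2, 107.2, 120.4, 128.5.
The total first reaches 100 DD on day 11.

day 11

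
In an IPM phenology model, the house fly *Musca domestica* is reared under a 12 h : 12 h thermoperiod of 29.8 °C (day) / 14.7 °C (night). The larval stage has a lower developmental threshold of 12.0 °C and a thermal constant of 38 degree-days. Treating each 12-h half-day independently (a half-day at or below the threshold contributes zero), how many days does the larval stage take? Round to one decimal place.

Day half: max(0, 29.8 − 12.0) × 0.5 = 17.8 × 0.5 = 8.90 DD.
Night half: max(0, 14.7 − 12.0) × 0.5 = 2.7 × 0.5 = 1.35 DD.
Per 24 h: 10.25 DD/day.
Duration = 38 / 10.25 = 3.707 ≈ 3.7 days.

3.7 days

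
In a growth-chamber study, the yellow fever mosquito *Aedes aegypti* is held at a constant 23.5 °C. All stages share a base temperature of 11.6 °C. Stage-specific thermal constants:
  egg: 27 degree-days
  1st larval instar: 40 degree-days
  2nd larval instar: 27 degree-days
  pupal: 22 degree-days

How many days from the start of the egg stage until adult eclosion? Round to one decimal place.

Daily accumulation at 23.5 °C = 23.5 − 11.6 = 11.9 DD/day.
Total K = 27 + 40 + 27 + 22 = 116 DD.
Total duration = 116 / 11.9 = 9.748 ≈ 9.7 days.

9.7 days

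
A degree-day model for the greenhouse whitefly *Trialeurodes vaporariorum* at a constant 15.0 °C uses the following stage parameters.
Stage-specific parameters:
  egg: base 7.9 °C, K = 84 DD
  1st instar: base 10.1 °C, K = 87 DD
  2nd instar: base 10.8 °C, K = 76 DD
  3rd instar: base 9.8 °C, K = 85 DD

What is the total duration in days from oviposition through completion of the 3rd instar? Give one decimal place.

egg: 84 / (15.0 − 7.9) = 84 / 7.1 = 11.831 d.
1st instar: 87 / (15.0 − 10.1) = 87 / 4.9 = 17.755 d.
2nd instar: 76 / (15.0 − 10.8) = 76 / 4.2 = 18.095 d.
3rd instar: 85 / (15.0 − 9.8) = 85 / 5.2 = 16.346 d.
Sum = 64.027 ≈ 64.0 days.

64.0 days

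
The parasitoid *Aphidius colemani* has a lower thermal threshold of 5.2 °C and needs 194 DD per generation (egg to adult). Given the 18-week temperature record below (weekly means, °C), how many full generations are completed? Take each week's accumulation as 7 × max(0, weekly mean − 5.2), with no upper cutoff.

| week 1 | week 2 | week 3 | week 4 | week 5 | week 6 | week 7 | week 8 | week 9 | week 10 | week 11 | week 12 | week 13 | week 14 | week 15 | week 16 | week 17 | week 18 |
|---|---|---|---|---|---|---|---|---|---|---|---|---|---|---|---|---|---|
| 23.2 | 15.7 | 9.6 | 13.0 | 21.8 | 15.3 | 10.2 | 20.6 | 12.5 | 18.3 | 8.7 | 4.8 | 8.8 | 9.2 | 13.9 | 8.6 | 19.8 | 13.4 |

Weekly DD (7 × max(0, T̄ − 5.2)): 126.0, 73.5, 30.8, 54.6, 116.2, 70.7, 35.0, 107.8, 51.1, 91.7, 24.5, 0.0, 25.2, 28.0, 60.9, 23.8, 102.2, 57.4.
Season total = 1079.4 DD.
Complete generations = ⌊1079.4 / 194⌋ = 5.

5 generations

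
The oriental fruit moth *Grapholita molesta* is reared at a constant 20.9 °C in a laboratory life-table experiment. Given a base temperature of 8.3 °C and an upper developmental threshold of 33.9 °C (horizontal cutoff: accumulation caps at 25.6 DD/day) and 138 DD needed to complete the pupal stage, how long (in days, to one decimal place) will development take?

11.0 days

Daily accumulation = 20.9 − 8.3 = 12.6 DD/day.
Duration = 138 / 12.6 = 10.952 ≈ 11.0 days.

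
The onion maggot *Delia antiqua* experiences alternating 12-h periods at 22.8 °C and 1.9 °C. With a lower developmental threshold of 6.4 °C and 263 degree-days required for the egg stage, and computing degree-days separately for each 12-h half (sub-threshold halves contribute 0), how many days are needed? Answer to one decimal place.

32.1 days

Day half: max(0, 22.8 − 6.4) × 0.5 = 16.4 × 0.5 = 8.20 DD.
Night half: max(0, 1.9 − 6.4) × 0.5 = 0.0 × 0.5 = 0.00 DD.
Per 24 h: 8.20 DD/day.
Duration = 263 / 8.20 = 32.073 ≈ 32.1 days.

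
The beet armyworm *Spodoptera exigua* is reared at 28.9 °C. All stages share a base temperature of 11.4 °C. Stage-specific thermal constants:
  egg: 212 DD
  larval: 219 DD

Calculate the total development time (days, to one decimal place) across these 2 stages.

24.6 days

Daily accumulation at 28.9 °C = 28.9 − 11.4 = 17.5 DD/day.
Total K = 212 + 219 = 431 DD.
Total duration = 431 / 17.5 = 24.629 ≈ 24.6 days.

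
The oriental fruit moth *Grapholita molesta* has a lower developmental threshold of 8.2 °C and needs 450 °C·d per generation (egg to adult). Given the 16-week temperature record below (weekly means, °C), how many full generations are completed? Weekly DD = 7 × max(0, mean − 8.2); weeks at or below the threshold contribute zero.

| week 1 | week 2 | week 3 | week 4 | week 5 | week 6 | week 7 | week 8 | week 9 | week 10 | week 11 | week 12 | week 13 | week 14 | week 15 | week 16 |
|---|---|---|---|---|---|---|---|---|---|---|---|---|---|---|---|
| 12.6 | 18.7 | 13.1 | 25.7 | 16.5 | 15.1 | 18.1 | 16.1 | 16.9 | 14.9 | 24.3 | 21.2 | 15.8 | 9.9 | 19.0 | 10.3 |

2 generations

Weekly DD (7 × max(0, T̄ − 8.2)): 30.8, 73.5, 34.3, 122.5, 58.1, 48.3, 69.3, 55.3, 60.9, 46.9, 112.7, 91.0, 53.2, 11.9, 75.6, 14.7.
Season total = 959.0 DD.
Complete generations = ⌊959.0 / 450⌋ = 2.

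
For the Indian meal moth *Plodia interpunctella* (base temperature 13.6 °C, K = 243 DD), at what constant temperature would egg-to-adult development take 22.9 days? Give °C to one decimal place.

24.2 °C

Required daily accumulation = 243 / 22.9 = 10.611 DD/day.
T = T_base + 10.611 = 13.6 + 10.611 = 24.211 ≈ 24.2 °C.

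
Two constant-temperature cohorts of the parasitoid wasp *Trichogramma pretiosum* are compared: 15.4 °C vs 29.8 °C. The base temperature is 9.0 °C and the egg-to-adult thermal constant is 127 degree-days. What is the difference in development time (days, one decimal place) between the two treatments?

13.7 days

At 15.4 °C: 127 / (15.4 − 9.0) = 127 / 6.4 = 19.844 d.
At 29.8 °C: 127 / (29.8 − 9.0) = 127 / 20.8 = 6.106 d.
Difference = |19.844 − 6.106| = 13.738 ≈ 13.7 days.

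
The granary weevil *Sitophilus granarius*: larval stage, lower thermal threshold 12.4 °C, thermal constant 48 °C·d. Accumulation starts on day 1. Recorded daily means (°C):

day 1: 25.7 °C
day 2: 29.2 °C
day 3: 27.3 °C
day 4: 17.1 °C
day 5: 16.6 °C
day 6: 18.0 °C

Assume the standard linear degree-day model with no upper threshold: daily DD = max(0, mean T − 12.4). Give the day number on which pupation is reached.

Daily DD above 12.4 °C: 13.3, 16.8, 14.9, 4.7, 4.2, 5.6.
Cumulative: 13.3, 30.1, 45.0, 49.7, 53.9, 59.5.
The total first reaches 48 DD on day 4.

day 4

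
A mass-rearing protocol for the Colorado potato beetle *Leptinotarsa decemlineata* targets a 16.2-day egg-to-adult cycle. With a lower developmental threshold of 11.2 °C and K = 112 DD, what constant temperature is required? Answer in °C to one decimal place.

Required daily accumulation = 112 / 16.2 = 6.914 DD/day.
T = T_base + 6.914 = 11.2 + 6.914 = 18.114 ≈ 18.1 °C.

18.1 °C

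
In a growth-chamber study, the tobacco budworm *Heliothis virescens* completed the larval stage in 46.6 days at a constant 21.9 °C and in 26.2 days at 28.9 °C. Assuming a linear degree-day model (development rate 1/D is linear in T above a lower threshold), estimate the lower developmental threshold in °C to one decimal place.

12.9 °C

Equal thermal constants: D₁(T₁ − T_b) = D₂(T₂ − T_b).
46.6·(21.9 − T_b) = 26.2·(28.9 − T_b)
T_b = (46.6·21.9 − 26.2·28.9) / (46.6 − 26.2) = 263.36 / 20.4 = 12.910 °C ≈ 12.9 °C.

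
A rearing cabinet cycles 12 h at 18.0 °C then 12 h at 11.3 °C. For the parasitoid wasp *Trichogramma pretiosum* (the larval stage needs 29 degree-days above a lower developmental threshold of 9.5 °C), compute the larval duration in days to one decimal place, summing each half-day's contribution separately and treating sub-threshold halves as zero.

Day half: max(0, 18.0 − 9.5) × 0.5 = 8.5 × 0.5 = 4.25 DD.
Night half: max(0, 11.3 − 9.5) × 0.5 = 1.8 × 0.5 = 0.90 DD.
Per 24 h: 5.15 DD/day.
Duration = 29 / 5.15 = 5.631 ≈ 5.6 days.

5.6 days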